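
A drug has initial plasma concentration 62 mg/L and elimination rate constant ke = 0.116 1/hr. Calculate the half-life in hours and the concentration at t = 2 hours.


t_half = ln(2) / ke = 0.693147 / 0.116 = 5.975 hr
C(t) = C0 * exp(-ke*t) = 62 * exp(-0.116*2)
C(2) = 49.16 mg/L


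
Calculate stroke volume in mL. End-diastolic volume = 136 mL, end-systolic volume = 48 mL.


SV = EDV - ESV
SV = 136 - 48
SV = 88 mL


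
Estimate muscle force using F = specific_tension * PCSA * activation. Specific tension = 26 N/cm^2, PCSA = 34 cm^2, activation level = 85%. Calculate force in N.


F = sigma * PCSA * activation
F = 26 * 34 * 0.85
F = 751.4 N


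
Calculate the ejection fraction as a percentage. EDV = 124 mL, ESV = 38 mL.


SV = EDV - ESV = 124 - 38 = 86 mL
EF = SV/EDV * 100 = 86/124 * 100
EF = 69.35%


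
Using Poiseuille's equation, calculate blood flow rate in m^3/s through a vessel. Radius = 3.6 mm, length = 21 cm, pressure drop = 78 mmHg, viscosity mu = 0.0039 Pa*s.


Q = pi*r^4*dP / (8*mu*L)
r = 0.0036 m, L = 0.21 m
dP = 78 mmHg = 10399.116 Pa
Q = 8.3750e-04 m^3/s


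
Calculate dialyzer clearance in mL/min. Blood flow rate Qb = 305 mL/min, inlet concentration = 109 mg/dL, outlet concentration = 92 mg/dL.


K = Qb * (Cb_in - Cb_out) / Cb_in
K = 305 * (109 - 92) / 109
K = 47.57 mL/min


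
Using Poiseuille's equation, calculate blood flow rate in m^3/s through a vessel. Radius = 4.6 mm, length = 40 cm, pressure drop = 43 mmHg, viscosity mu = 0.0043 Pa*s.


Q = pi*r^4*dP / (8*mu*L)
r = 0.0046 m, L = 0.4 m
dP = 43 mmHg = 5732.846 Pa
Q = 5.8605e-04 m^3/s


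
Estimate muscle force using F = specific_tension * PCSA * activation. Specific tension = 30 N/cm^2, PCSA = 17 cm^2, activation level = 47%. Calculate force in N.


F = sigma * PCSA * activation
F = 30 * 17 * 0.47
F = 239.7 N


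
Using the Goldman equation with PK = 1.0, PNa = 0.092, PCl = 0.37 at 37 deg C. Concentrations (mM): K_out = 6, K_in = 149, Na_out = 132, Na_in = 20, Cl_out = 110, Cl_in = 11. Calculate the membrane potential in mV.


Vm = (RT/F)*ln((PK*Ko + PNa*Nao + PCl*Cli)/(PK*Ki + PNa*Nai + PCl*Clo))
Numer = 22.214, Denom = 191.54
Vm = -57.58 mV


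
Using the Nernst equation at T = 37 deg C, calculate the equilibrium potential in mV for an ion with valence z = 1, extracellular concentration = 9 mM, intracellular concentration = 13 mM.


E = (RT/(zF)) * ln(C_out/C_in)
T = 37 + 273.15 = 310.15 K
E = (8.314 * 310.15 / (1 * 96485)) * ln(9/13)
E = -9.828 mV


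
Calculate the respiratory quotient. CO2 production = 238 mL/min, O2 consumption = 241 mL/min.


RQ = VCO2 / VO2
RQ = 238 / 241
RQ = 0.9876


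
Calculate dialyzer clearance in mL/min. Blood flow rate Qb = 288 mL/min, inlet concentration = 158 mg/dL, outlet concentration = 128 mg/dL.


K = Qb * (Cb_in - Cb_out) / Cb_in
K = 288 * (158 - 128) / 158
K = 54.68 mL/min


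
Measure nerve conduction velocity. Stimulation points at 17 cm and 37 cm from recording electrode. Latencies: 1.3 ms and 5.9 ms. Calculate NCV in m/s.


Distance = (37 - 17) / 100 = 0.2 m
dt = (5.9 - 1.3) / 1000 = 0.0046 s
NCV = dist / dt = 43.48 m/s


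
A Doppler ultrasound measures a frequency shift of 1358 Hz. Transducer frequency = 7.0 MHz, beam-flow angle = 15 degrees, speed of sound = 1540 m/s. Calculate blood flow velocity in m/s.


v = fd * c / (2 * f0 * cos(theta))
v = 1358 * 1540 / (2 * 7.0000e+06 * cos(15))
v = 0.1546 m/s


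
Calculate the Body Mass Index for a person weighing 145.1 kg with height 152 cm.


BMI = weight / height^2
height = 152 cm = 1.52 m
BMI = 145.1 / 1.52^2
BMI = 62.8 kg/m^2


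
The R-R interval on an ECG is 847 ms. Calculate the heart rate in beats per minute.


HR = 60 / RR_interval(s)
RR = 847 ms = 0.847 s
HR = 60 / 0.847 = 70.84 bpm


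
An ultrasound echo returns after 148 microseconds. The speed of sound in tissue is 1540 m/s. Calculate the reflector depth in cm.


depth = c * t / 2
t = 148 us = 1.4800e-04 s
depth = 1540 * 1.4800e-04 / 2
depth = 0.11396 m = 11.396 cm


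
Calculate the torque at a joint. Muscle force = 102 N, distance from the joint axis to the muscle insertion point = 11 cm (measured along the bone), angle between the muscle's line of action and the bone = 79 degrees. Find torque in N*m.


Torque = F * d * sin(theta)   (moment arm = d*sin(theta))
d = 11 cm = 0.11 m
Torque = 102 * 0.11 * sin(79)
Torque = 11.01 N*m


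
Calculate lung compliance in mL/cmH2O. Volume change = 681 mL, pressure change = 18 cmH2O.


C = dV / dP
C = 681 / 18
C = 37.83 mL/cmH2O


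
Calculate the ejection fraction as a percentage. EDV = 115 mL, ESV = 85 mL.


SV = EDV - ESV = 115 - 85 = 30 mL
EF = SV/EDV * 100 = 30/115 * 100
EF = 26.09%


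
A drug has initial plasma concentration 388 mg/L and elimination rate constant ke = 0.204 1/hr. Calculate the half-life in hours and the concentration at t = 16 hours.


t_half = ln(2) / ke = 0.693147 / 0.204 = 3.398 hr
C(t) = C0 * exp(-ke*t) = 388 * exp(-0.204*16)
C(16) = 14.84 mg/L


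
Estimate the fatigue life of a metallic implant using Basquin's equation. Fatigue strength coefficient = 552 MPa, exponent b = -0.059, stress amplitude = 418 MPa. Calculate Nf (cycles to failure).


sigma_a = sigma_f' * (2Nf)^b
2Nf = (sigma_a/sigma_f')^(1/b)
2Nf = (418/552)^(1/-0.059)
2Nf = 111.38509
Nf = 55.69


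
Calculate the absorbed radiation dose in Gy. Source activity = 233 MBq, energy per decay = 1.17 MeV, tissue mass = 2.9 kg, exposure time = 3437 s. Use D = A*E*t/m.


A = 233 MBq = 2.3300e+08 Bq
E = 1.17 MeV = 1.87434e-13 J
D = A*E*t/m = 2.3300e+08*1.87434e-13*3437/2.9
D = 0.05176 Gy


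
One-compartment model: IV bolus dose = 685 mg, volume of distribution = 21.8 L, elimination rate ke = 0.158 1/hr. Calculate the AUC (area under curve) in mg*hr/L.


C0 = Dose/Vd = 685/21.8 = 31.422 mg/L
AUC = C0/ke = 31.422/0.158
AUC = 198.9 mg*hr/L


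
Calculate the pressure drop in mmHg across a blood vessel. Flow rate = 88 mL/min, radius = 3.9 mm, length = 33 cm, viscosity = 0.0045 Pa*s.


dP = 8*mu*L*Q / (pi*r^4)
Q = 88 mL/min = 1.46667e-06 m^3/s
dP = 23.974 Pa = 23.974 / 133.322 mmHg = 0.1798 mmHg


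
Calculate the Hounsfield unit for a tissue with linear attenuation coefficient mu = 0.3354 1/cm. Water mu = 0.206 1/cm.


HU = ((mu_tissue - mu_water) / mu_water) * 1000
HU = ((0.3354 - 0.206) / 0.206) * 1000
HU = 628.2


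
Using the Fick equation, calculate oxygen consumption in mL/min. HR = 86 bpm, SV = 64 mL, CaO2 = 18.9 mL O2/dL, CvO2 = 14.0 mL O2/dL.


CO = HR*SV = 86*64/1000 = 5.504 L/min
a-v O2 diff = 18.9 - 14.0 = 4.9 mL/dL
VO2 = CO * (CaO2-CvO2) * 10 dL/L
VO2 = 5.504 * 4.9 * 10
VO2 = 269.7 mL/min


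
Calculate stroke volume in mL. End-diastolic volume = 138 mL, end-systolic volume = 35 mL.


SV = EDV - ESV
SV = 138 - 35
SV = 103 mL


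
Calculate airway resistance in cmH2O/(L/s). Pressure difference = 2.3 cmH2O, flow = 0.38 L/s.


R = dP / flow
R = 2.3 / 0.38
R = 6.053 cmH2O/(L/s)


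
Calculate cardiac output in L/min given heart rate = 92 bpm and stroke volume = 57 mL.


CO = HR * SV
CO = 92 * 57 / 1000
CO = 5.244 L/min


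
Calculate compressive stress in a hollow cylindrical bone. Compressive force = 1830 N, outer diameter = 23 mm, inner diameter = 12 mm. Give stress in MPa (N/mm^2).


A = pi*(r_o^2 - r_i^2)
r_o = 11.5 mm, r_i = 6 mm
A = 302.378 mm^2
sigma = F/A = 1830 / 302.378
sigma = 6.052 MPa


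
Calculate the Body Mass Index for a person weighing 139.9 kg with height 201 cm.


BMI = weight / height^2
height = 201 cm = 2.01 m
BMI = 139.9 / 2.01^2
BMI = 34.63 kg/m^2


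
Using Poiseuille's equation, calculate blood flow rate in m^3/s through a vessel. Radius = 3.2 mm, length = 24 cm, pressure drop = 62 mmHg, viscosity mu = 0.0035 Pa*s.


Q = pi*r^4*dP / (8*mu*L)
r = 0.0032 m, L = 0.24 m
dP = 62 mmHg = 8265.964 Pa
Q = 4.0520e-04 m^3/s


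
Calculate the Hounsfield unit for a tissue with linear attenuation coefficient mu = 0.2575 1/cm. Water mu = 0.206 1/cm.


HU = ((mu_tissue - mu_water) / mu_water) * 1000
HU = ((0.2575 - 0.206) / 0.206) * 1000
HU = 250


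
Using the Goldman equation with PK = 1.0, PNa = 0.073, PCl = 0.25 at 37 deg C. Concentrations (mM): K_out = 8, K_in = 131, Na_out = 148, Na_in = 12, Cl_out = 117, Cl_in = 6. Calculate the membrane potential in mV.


Vm = (RT/F)*ln((PK*Ko + PNa*Nao + PCl*Cli)/(PK*Ki + PNa*Nai + PCl*Clo))
Numer = 20.304, Denom = 161.126
Vm = -55.36 mV


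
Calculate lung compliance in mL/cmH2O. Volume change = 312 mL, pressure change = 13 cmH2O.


C = dV / dP
C = 312 / 13
C = 24 mL/cmH2O


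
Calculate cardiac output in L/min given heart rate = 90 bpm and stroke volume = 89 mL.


CO = HR * SV
CO = 90 * 89 / 1000
CO = 8.01 L/min


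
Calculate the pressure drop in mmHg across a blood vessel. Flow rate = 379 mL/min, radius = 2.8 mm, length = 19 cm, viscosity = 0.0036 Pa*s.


dP = 8*mu*L*Q / (pi*r^4)
Q = 379 mL/min = 6.31667e-06 m^3/s
dP = 179 Pa = 179 / 133.322 mmHg = 1.343 mmHg


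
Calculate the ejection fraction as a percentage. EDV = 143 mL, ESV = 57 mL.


SV = EDV - ESV = 143 - 57 = 86 mL
EF = SV/EDV * 100 = 86/143 * 100
EF = 60.14%


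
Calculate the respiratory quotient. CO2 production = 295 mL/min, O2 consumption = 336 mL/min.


RQ = VCO2 / VO2
RQ = 295 / 336
RQ = 0.878


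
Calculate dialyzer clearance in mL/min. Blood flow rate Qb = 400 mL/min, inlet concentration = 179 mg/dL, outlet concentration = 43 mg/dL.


K = Qb * (Cb_in - Cb_out) / Cb_in
K = 400 * (179 - 43) / 179
K = 303.9 mL/min


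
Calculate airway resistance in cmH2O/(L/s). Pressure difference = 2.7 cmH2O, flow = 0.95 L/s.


R = dP / flow
R = 2.7 / 0.95
R = 2.842 cmH2O/(L/s)


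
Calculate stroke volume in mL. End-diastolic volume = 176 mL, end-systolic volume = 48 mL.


SV = EDV - ESV
SV = 176 - 48
SV = 128 mL


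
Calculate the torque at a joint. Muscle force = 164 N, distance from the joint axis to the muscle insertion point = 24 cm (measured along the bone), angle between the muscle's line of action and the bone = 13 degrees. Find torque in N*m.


Torque = F * d * sin(theta)   (moment arm = d*sin(theta))
d = 24 cm = 0.24 m
Torque = 164 * 0.24 * sin(13)
Torque = 8.854 N*m


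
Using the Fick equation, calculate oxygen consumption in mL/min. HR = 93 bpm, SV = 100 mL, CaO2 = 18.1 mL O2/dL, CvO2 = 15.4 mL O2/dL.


CO = HR*SV = 93*100/1000 = 9.3 L/min
a-v O2 diff = 18.1 - 15.4 = 2.7 mL/dL
VO2 = CO * (CaO2-CvO2) * 10 dL/L
VO2 = 9.3 * 2.7 * 10
VO2 = 251.1 mL/min


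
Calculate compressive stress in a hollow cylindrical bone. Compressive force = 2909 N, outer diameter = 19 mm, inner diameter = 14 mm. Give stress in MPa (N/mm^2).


A = pi*(r_o^2 - r_i^2)
r_o = 9.5 mm, r_i = 7 mm
A = 129.591 mm^2
sigma = F/A = 2909 / 129.591
sigma = 22.45 MPa


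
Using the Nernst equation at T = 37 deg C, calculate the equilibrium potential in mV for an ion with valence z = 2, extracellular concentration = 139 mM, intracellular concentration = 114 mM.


E = (RT/(zF)) * ln(C_out/C_in)
T = 37 + 273.15 = 310.15 K
E = (8.314 * 310.15 / (2 * 96485)) * ln(139/114)
E = 2.649 mV


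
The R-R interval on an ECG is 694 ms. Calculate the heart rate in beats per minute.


HR = 60 / RR_interval(s)
RR = 694 ms = 0.694 s
HR = 60 / 0.694 = 86.46 bpm


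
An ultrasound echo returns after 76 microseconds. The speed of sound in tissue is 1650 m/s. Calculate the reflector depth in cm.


depth = c * t / 2
t = 76 us = 7.6000e-05 s
depth = 1650 * 7.6000e-05 / 2
depth = 0.0627 m = 6.27 cm


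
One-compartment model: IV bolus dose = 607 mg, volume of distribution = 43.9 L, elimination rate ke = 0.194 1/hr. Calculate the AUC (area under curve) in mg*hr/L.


C0 = Dose/Vd = 607/43.9 = 13.8269 mg/L
AUC = C0/ke = 13.8269/0.194
AUC = 71.27 mg*hr/L


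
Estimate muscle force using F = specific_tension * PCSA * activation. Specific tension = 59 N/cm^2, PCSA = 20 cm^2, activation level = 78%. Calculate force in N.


F = sigma * PCSA * activation
F = 59 * 20 * 0.78
F = 920.4 N


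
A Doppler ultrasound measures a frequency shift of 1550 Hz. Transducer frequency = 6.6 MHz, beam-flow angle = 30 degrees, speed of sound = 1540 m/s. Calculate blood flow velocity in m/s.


v = fd * c / (2 * f0 * cos(theta))
v = 1550 * 1540 / (2 * 6.6000e+06 * cos(30))
v = 0.2088 m/s


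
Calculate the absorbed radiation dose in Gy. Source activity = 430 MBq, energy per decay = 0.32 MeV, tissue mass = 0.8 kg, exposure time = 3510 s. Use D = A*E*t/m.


A = 430 MBq = 4.3000e+08 Bq
E = 0.32 MeV = 5.1264e-14 J
D = A*E*t/m = 4.3000e+08*5.1264e-14*3510/0.8
D = 0.09672 Gy


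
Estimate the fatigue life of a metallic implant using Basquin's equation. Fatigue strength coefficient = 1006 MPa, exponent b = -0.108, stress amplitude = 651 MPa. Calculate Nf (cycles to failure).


sigma_a = sigma_f' * (2Nf)^b
2Nf = (sigma_a/sigma_f')^(1/b)
2Nf = (651/1006)^(1/-0.108)
2Nf = 56.254509
Nf = 28.13


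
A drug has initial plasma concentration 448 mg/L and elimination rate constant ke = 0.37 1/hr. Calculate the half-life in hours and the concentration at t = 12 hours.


t_half = ln(2) / ke = 0.693147 / 0.37 = 1.873 hr
C(t) = C0 * exp(-ke*t) = 448 * exp(-0.37*12)
C(12) = 5.285 mg/L


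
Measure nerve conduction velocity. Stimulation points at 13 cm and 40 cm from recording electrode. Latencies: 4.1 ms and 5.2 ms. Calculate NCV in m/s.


Distance = (40 - 13) / 100 = 0.27 m
dt = (5.2 - 4.1) / 1000 = 0.0011 s
NCV = dist / dt = 245.5 m/s


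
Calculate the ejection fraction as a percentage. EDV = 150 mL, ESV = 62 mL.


SV = EDV - ESV = 150 - 62 = 88 mL
EF = SV/EDV * 100 = 88/150 * 100
EF = 58.67%


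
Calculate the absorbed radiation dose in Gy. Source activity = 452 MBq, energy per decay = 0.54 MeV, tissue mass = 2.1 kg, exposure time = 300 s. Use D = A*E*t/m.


A = 452 MBq = 4.5200e+08 Bq
E = 0.54 MeV = 8.6508e-14 J
D = A*E*t/m = 4.5200e+08*8.6508e-14*300/2.1
D = 0.005586 Gy


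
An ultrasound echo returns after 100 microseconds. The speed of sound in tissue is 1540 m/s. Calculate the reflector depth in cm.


depth = c * t / 2
t = 100 us = 1.0000e-04 s
depth = 1540 * 1.0000e-04 / 2
depth = 0.077 m = 7.7 cm


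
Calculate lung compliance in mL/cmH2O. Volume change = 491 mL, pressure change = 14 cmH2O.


C = dV / dP
C = 491 / 14
C = 35.07 mL/cmH2O


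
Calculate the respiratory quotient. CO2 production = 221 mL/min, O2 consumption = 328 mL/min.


RQ = VCO2 / VO2
RQ = 221 / 328
RQ = 0.6738


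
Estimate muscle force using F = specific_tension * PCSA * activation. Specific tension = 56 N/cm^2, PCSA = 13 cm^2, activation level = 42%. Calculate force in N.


F = sigma * PCSA * activation
F = 56 * 13 * 0.42
F = 305.8 N


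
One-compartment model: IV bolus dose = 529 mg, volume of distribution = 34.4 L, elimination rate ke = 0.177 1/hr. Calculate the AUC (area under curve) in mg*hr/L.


C0 = Dose/Vd = 529/34.4 = 15.3779 mg/L
AUC = C0/ke = 15.3779/0.177
AUC = 86.88 mg*hr/L


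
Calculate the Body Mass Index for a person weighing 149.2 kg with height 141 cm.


BMI = weight / height^2
height = 141 cm = 1.41 m
BMI = 149.2 / 1.41^2
BMI = 75.05 kg/m^2


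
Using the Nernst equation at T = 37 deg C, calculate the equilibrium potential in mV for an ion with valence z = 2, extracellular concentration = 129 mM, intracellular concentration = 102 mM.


E = (RT/(zF)) * ln(C_out/C_in)
T = 37 + 273.15 = 310.15 K
E = (8.314 * 310.15 / (2 * 96485)) * ln(129/102)
E = 3.138 mV


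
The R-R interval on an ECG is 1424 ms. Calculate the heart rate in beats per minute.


HR = 60 / RR_interval(s)
RR = 1424 ms = 1.424 s
HR = 60 / 1.424 = 42.13 bpm


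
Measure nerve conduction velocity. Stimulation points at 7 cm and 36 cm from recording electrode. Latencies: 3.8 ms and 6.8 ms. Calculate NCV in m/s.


Distance = (36 - 7) / 100 = 0.29 m
dt = (6.8 - 3.8) / 1000 = 0.003 s
NCV = dist / dt = 96.67 m/s


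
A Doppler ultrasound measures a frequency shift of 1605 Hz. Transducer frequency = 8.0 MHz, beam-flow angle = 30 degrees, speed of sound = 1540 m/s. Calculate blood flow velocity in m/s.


v = fd * c / (2 * f0 * cos(theta))
v = 1605 * 1540 / (2 * 8.0000e+06 * cos(30))
v = 0.1784 m/s


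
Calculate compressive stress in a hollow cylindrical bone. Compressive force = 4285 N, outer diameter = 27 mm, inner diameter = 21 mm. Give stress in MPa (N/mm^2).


A = pi*(r_o^2 - r_i^2)
r_o = 13.5 mm, r_i = 10.5 mm
A = 226.195 mm^2
sigma = F/A = 4285 / 226.195
sigma = 18.94 MPa


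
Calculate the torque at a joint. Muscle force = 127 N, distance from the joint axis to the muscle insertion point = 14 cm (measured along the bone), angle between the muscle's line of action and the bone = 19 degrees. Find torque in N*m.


Torque = F * d * sin(theta)   (moment arm = d*sin(theta))
d = 14 cm = 0.14 m
Torque = 127 * 0.14 * sin(19)
Torque = 5.789 N*m


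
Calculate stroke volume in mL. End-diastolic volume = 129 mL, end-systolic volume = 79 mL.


SV = EDV - ESV
SV = 129 - 79
SV = 50 mL


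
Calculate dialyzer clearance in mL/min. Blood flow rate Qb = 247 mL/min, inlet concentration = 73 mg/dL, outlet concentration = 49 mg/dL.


K = Qb * (Cb_in - Cb_out) / Cb_in
K = 247 * (73 - 49) / 73
K = 81.21 mL/min


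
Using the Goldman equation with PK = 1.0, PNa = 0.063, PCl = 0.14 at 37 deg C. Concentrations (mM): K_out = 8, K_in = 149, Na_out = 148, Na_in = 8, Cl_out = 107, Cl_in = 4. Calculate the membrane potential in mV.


Vm = (RT/F)*ln((PK*Ko + PNa*Nao + PCl*Cli)/(PK*Ki + PNa*Nai + PCl*Clo))
Numer = 17.884, Denom = 164.484
Vm = -59.3 mV


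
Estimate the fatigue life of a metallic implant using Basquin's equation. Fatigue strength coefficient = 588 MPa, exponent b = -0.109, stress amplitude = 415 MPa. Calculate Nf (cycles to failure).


sigma_a = sigma_f' * (2Nf)^b
2Nf = (sigma_a/sigma_f')^(1/b)
2Nf = (415/588)^(1/-0.109)
2Nf = 24.45353
Nf = 12.23


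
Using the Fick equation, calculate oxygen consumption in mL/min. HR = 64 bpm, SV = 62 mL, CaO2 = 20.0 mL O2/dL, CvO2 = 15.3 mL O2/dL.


CO = HR*SV = 64*62/1000 = 3.968 L/min
a-v O2 diff = 20.0 - 15.3 = 4.7 mL/dL
VO2 = CO * (CaO2-CvO2) * 10 dL/L
VO2 = 3.968 * 4.7 * 10
VO2 = 186.5 mL/min


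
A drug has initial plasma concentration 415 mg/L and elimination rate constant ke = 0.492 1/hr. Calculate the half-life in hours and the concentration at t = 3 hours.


t_half = ln(2) / ke = 0.693147 / 0.492 = 1.409 hr
C(t) = C0 * exp(-ke*t) = 415 * exp(-0.492*3)
C(3) = 94.85 mg/L


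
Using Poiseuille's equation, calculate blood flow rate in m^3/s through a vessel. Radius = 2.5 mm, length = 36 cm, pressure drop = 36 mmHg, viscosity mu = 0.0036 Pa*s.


Q = pi*r^4*dP / (8*mu*L)
r = 0.0025 m, L = 0.36 m
dP = 36 mmHg = 4799.592 Pa
Q = 5.6809e-05 m^3/s


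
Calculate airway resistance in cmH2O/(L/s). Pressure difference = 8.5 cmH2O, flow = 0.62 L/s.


R = dP / flow
R = 8.5 / 0.62
R = 13.71 cmH2O/(L/s)


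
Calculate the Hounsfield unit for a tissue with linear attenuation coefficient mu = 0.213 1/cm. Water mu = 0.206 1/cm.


HU = ((mu_tissue - mu_water) / mu_water) * 1000
HU = ((0.213 - 0.206) / 0.206) * 1000
HU = 33.98


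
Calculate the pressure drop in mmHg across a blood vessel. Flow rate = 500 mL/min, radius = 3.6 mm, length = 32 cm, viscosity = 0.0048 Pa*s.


dP = 8*mu*L*Q / (pi*r^4)
Q = 500 mL/min = 8.33333e-06 m^3/s
dP = 194.062 Pa = 194.062 / 133.322 mmHg = 1.456 mmHg


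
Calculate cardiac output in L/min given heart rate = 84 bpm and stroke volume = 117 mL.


CO = HR * SV
CO = 84 * 117 / 1000
CO = 9.828 L/min


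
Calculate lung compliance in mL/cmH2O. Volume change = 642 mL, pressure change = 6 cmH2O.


C = dV / dP
C = 642 / 6
C = 107 mL/cmH2O


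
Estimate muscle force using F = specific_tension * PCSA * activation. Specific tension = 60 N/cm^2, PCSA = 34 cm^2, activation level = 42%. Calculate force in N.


F = sigma * PCSA * activation
F = 60 * 34 * 0.42
F = 856.8 N


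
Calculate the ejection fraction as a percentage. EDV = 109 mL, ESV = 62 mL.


SV = EDV - ESV = 109 - 62 = 47 mL
EF = SV/EDV * 100 = 47/109 * 100
EF = 43.12%


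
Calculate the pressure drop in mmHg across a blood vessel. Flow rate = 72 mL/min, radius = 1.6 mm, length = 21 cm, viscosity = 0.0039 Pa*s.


dP = 8*mu*L*Q / (pi*r^4)
Q = 72 mL/min = 1.2e-06 m^3/s
dP = 381.879 Pa = 381.879 / 133.322 mmHg = 2.864 mmHg


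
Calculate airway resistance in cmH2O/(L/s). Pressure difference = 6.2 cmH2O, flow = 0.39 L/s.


R = dP / flow
R = 6.2 / 0.39
R = 15.9 cmH2O/(L/s)


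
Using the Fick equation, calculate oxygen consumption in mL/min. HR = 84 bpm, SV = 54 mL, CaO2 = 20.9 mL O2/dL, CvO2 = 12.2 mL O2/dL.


CO = HR*SV = 84*54/1000 = 4.536 L/min
a-v O2 diff = 20.9 - 12.2 = 8.7 mL/dL
VO2 = CO * (CaO2-CvO2) * 10 dL/L
VO2 = 4.536 * 8.7 * 10
VO2 = 394.6 mL/min


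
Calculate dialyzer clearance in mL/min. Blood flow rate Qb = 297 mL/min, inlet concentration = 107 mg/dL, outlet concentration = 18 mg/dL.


K = Qb * (Cb_in - Cb_out) / Cb_in
K = 297 * (107 - 18) / 107
K = 247 mL/min


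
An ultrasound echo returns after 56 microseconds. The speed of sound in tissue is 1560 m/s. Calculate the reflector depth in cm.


depth = c * t / 2
t = 56 us = 5.6000e-05 s
depth = 1560 * 5.6000e-05 / 2
depth = 0.04368 m = 4.368 cm


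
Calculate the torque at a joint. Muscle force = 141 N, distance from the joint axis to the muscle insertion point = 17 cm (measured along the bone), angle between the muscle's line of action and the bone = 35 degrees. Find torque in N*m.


Torque = F * d * sin(theta)   (moment arm = d*sin(theta))
d = 17 cm = 0.17 m
Torque = 141 * 0.17 * sin(35)
Torque = 13.75 N*m


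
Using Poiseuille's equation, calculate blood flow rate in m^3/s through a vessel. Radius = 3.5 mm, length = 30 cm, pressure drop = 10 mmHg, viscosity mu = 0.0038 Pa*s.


Q = pi*r^4*dP / (8*mu*L)
r = 0.0035 m, L = 0.3 m
dP = 10 mmHg = 1333.22 Pa
Q = 6.8917e-05 m^3/s


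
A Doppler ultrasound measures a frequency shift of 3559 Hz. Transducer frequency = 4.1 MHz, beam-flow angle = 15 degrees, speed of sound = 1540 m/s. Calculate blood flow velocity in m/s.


v = fd * c / (2 * f0 * cos(theta))
v = 3559 * 1540 / (2 * 4.1000e+06 * cos(15))
v = 0.692 m/s


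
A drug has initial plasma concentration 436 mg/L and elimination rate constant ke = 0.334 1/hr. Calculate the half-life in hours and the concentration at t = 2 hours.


t_half = ln(2) / ke = 0.693147 / 0.334 = 2.075 hr
C(t) = C0 * exp(-ke*t) = 436 * exp(-0.334*2)
C(2) = 223.6 mg/L


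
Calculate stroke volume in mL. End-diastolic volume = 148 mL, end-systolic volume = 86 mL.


SV = EDV - ESV
SV = 148 - 86
SV = 62 mL


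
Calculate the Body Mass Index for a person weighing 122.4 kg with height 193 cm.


BMI = weight / height^2
height = 193 cm = 1.93 m
BMI = 122.4 / 1.93^2
BMI = 32.86 kg/m^2


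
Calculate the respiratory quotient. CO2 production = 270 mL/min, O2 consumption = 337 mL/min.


RQ = VCO2 / VO2
RQ = 270 / 337
RQ = 0.8012


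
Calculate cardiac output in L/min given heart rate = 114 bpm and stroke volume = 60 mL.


CO = HR * SV
CO = 114 * 60 / 1000
CO = 6.84 L/min


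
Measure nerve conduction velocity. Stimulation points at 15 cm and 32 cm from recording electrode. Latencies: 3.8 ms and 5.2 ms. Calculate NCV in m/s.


Distance = (32 - 15) / 100 = 0.17 m
dt = (5.2 - 3.8) / 1000 = 0.0014 s
NCV = dist / dt = 121.4 m/s


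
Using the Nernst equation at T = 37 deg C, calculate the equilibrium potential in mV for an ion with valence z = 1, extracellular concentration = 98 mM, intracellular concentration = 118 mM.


E = (RT/(zF)) * ln(C_out/C_in)
T = 37 + 273.15 = 310.15 K
E = (8.314 * 310.15 / (1 * 96485)) * ln(98/118)
E = -4.963 mV


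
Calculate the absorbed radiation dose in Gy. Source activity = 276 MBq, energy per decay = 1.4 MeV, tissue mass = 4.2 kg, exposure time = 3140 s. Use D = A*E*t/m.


A = 276 MBq = 2.7600e+08 Bq
E = 1.4 MeV = 2.2428e-13 J
D = A*E*t/m = 2.7600e+08*2.2428e-13*3140/4.2
D = 0.04628 Gy


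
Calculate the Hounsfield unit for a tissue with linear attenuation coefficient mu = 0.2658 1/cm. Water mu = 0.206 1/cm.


HU = ((mu_tissue - mu_water) / mu_water) * 1000
HU = ((0.2658 - 0.206) / 0.206) * 1000
HU = 290.3


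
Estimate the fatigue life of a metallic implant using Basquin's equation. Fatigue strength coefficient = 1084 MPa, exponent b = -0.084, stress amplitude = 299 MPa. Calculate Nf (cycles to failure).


sigma_a = sigma_f' * (2Nf)^b
2Nf = (sigma_a/sigma_f')^(1/b)
2Nf = (299/1084)^(1/-0.084)
2Nf = 4560630.9
Nf = 2.2803e+06


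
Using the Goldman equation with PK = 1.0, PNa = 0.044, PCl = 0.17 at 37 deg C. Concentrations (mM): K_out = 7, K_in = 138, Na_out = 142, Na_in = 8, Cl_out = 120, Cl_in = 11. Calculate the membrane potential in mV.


Vm = (RT/F)*ln((PK*Ko + PNa*Nao + PCl*Cli)/(PK*Ki + PNa*Nai + PCl*Clo))
Numer = 15.118, Denom = 158.752
Vm = -62.84 mV


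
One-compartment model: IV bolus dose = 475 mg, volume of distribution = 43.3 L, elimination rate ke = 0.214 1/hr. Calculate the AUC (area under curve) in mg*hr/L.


C0 = Dose/Vd = 475/43.3 = 10.97 mg/L
AUC = C0/ke = 10.97/0.214
AUC = 51.26 mg*hr/L


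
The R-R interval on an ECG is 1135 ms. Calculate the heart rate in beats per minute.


HR = 60 / RR_interval(s)
RR = 1135 ms = 1.135 s
HR = 60 / 1.135 = 52.86 bpm


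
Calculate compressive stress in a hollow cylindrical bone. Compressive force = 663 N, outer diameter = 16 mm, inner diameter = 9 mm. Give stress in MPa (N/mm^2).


A = pi*(r_o^2 - r_i^2)
r_o = 8 mm, r_i = 4.5 mm
A = 137.445 mm^2
sigma = F/A = 663 / 137.445
sigma = 4.824 MPa


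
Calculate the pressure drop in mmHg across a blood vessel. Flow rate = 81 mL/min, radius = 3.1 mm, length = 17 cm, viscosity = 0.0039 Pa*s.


dP = 8*mu*L*Q / (pi*r^4)
Q = 81 mL/min = 1.35e-06 m^3/s
dP = 24.6797 Pa = 24.6797 / 133.322 mmHg = 0.1851 mmHg


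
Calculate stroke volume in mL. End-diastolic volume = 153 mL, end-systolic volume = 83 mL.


SV = EDV - ESV
SV = 153 - 83
SV = 70 mL


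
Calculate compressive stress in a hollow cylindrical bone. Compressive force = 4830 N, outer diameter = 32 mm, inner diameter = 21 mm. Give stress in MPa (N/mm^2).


A = pi*(r_o^2 - r_i^2)
r_o = 16 mm, r_i = 10.5 mm
A = 457.887 mm^2
sigma = F/A = 4830 / 457.887
sigma = 10.55 MPa


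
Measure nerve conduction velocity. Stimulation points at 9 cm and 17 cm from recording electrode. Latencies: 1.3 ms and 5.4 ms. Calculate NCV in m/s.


Distance = (17 - 9) / 100 = 0.08 m
dt = (5.4 - 1.3) / 1000 = 0.0041 s
NCV = dist / dt = 19.51 m/s


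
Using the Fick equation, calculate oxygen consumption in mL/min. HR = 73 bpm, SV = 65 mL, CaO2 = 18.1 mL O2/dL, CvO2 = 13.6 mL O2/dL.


CO = HR*SV = 73*65/1000 = 4.745 L/min
a-v O2 diff = 18.1 - 13.6 = 4.5 mL/dL
VO2 = CO * (CaO2-CvO2) * 10 dL/L
VO2 = 4.745 * 4.5 * 10
VO2 = 213.5 mL/min


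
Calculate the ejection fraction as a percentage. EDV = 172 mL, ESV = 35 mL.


SV = EDV - ESV = 172 - 35 = 137 mL
EF = SV/EDV * 100 = 137/172 * 100
EF = 79.65%


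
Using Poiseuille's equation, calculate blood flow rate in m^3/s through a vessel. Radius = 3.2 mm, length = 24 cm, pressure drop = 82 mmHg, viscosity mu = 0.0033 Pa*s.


Q = pi*r^4*dP / (8*mu*L)
r = 0.0032 m, L = 0.24 m
dP = 82 mmHg = 10932.404 Pa
Q = 5.6840e-04 m^3/s


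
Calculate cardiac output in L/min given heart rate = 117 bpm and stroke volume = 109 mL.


CO = HR * SV
CO = 117 * 109 / 1000
CO = 12.75 L/min


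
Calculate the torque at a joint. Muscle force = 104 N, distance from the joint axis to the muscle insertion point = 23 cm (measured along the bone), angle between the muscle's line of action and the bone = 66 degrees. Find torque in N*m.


Torque = F * d * sin(theta)   (moment arm = d*sin(theta))
d = 23 cm = 0.23 m
Torque = 104 * 0.23 * sin(66)
Torque = 21.85 N*m


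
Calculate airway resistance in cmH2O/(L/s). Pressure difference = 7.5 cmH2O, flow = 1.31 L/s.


R = dP / flow
R = 7.5 / 1.31
R = 5.725 cmH2O/(L/s)


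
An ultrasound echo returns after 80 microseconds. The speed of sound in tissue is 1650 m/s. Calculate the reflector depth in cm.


depth = c * t / 2
t = 80 us = 8.0000e-05 s
depth = 1650 * 8.0000e-05 / 2
depth = 0.066 m = 6.6 cm


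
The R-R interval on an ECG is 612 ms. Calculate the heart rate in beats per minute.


HR = 60 / RR_interval(s)
RR = 612 ms = 0.612 s
HR = 60 / 0.612 = 98.04 bpm


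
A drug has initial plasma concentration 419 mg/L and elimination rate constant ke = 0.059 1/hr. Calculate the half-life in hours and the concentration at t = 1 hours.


t_half = ln(2) / ke = 0.693147 / 0.059 = 11.75 hr
C(t) = C0 * exp(-ke*t) = 419 * exp(-0.059*1)
C(1) = 395 mg/L


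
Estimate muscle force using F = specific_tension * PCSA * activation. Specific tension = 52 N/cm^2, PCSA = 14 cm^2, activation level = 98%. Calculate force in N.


F = sigma * PCSA * activation
F = 52 * 14 * 0.98
F = 713.4 N


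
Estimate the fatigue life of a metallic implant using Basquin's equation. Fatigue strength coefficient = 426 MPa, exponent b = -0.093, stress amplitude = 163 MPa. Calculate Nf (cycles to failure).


sigma_a = sigma_f' * (2Nf)^b
2Nf = (sigma_a/sigma_f')^(1/b)
2Nf = (163/426)^(1/-0.093)
2Nf = 30637.83
Nf = 1.532e+04


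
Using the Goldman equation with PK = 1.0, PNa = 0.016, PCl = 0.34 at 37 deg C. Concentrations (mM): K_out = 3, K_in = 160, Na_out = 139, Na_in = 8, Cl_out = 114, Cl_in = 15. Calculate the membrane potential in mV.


Vm = (RT/F)*ln((PK*Ko + PNa*Nao + PCl*Cli)/(PK*Ki + PNa*Nai + PCl*Clo))
Numer = 10.324, Denom = 198.888
Vm = -79.06 mV


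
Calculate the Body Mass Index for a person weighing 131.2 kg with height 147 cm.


BMI = weight / height^2
height = 147 cm = 1.47 m
BMI = 131.2 / 1.47^2
BMI = 60.72 kg/m^2


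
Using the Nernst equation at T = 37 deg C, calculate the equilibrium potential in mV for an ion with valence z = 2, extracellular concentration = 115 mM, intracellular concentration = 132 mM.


E = (RT/(zF)) * ln(C_out/C_in)
T = 37 + 273.15 = 310.15 K
E = (8.314 * 310.15 / (2 * 96485)) * ln(115/132)
E = -1.842 mV


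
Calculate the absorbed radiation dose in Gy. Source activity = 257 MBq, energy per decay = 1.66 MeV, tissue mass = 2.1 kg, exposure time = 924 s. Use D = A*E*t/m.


A = 257 MBq = 2.5700e+08 Bq
E = 1.66 MeV = 2.65932e-13 J
D = A*E*t/m = 2.5700e+08*2.65932e-13*924/2.1
D = 0.03007 Gy


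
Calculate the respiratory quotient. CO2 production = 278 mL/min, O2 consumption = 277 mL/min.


RQ = VCO2 / VO2
RQ = 278 / 277
RQ = 1.004


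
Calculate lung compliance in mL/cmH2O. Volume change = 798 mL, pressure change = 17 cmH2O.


C = dV / dP
C = 798 / 17
C = 46.94 mL/cmH2O


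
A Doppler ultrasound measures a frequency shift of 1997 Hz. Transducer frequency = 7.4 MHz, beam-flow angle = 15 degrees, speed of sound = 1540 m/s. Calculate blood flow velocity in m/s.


v = fd * c / (2 * f0 * cos(theta))
v = 1997 * 1540 / (2 * 7.4000e+06 * cos(15))
v = 0.2151 m/s


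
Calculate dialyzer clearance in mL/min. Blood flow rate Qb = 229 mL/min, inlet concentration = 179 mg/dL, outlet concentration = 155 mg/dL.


K = Qb * (Cb_in - Cb_out) / Cb_in
K = 229 * (179 - 155) / 179
K = 30.7 mL/min


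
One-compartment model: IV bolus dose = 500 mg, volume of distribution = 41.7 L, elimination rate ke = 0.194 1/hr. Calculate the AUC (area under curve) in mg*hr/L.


C0 = Dose/Vd = 500/41.7 = 11.9904 mg/L
AUC = C0/ke = 11.9904/0.194
AUC = 61.81 mg*hr/L


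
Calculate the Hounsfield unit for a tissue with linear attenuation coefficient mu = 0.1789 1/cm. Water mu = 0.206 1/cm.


HU = ((mu_tissue - mu_water) / mu_water) * 1000
HU = ((0.1789 - 0.206) / 0.206) * 1000
HU = -131.6


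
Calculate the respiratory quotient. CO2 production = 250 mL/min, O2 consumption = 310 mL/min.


RQ = VCO2 / VO2
RQ = 250 / 310
RQ = 0.8065


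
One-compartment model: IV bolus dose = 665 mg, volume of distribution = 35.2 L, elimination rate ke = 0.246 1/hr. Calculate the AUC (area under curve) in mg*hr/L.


C0 = Dose/Vd = 665/35.2 = 18.892 mg/L
AUC = C0/ke = 18.892/0.246
AUC = 76.8 mg*hr/L


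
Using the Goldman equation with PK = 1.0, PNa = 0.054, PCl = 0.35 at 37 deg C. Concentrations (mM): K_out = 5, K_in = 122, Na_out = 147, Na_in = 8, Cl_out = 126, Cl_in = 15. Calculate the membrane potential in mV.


Vm = (RT/F)*ln((PK*Ko + PNa*Nao + PCl*Cli)/(PK*Ki + PNa*Nai + PCl*Clo))
Numer = 18.188, Denom = 166.532
Vm = -59.18 mV


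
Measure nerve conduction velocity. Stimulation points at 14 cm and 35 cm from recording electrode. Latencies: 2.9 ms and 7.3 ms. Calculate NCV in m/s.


Distance = (35 - 14) / 100 = 0.21 m
dt = (7.3 - 2.9) / 1000 = 0.0044 s
NCV = dist / dt = 47.73 m/s


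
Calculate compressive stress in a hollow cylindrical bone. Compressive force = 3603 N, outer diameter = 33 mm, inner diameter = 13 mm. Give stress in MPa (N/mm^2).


A = pi*(r_o^2 - r_i^2)
r_o = 16.5 mm, r_i = 6.5 mm
A = 722.566 mm^2
sigma = F/A = 3603 / 722.566
sigma = 4.986 MPa


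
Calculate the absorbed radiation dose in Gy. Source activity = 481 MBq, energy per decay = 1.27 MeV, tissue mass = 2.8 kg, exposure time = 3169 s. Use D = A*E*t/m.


A = 481 MBq = 4.8100e+08 Bq
E = 1.27 MeV = 2.03454e-13 J
D = A*E*t/m = 4.8100e+08*2.03454e-13*3169/2.8
D = 0.1108 Gy


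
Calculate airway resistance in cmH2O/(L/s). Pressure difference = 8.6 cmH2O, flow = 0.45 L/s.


R = dP / flow
R = 8.6 / 0.45
R = 19.11 cmH2O/(L/s)


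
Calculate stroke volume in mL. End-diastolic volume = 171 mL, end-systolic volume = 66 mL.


SV = EDV - ESV
SV = 171 - 66
SV = 105 mL


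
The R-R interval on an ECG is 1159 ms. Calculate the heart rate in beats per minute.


HR = 60 / RR_interval(s)
RR = 1159 ms = 1.159 s
HR = 60 / 1.159 = 51.77 bpm


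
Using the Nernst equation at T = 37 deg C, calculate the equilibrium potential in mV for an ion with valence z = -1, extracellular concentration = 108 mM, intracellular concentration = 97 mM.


E = (RT/(zF)) * ln(C_out/C_in)
T = 37 + 273.15 = 310.15 K
E = (8.314 * 310.15 / (-1 * 96485)) * ln(108/97)
E = -2.871 mV


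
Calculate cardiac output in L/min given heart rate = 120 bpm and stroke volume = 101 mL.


CO = HR * SV
CO = 120 * 101 / 1000
CO = 12.12 L/min


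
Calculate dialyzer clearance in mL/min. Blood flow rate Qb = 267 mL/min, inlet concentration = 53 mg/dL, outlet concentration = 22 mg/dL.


K = Qb * (Cb_in - Cb_out) / Cb_in
K = 267 * (53 - 22) / 53
K = 156.2 mL/min


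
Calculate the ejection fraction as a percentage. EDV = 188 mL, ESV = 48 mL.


SV = EDV - ESV = 188 - 48 = 140 mL
EF = SV/EDV * 100 = 140/188 * 100
EF = 74.47%


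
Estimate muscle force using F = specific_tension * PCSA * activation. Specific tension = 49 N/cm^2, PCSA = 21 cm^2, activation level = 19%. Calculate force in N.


F = sigma * PCSA * activation
F = 49 * 21 * 0.19
F = 195.5 N


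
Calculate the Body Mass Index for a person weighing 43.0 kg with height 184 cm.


BMI = weight / height^2
height = 184 cm = 1.84 m
BMI = 43.0 / 1.84^2
BMI = 12.7 kg/m^2


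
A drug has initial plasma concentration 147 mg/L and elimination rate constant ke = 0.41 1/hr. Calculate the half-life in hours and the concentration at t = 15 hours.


t_half = ln(2) / ke = 0.693147 / 0.41 = 1.691 hr
C(t) = C0 * exp(-ke*t) = 147 * exp(-0.41*15)
C(15) = 0.3136 mg/L


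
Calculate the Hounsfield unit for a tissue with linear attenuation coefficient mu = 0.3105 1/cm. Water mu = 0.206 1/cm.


HU = ((mu_tissue - mu_water) / mu_water) * 1000
HU = ((0.3105 - 0.206) / 0.206) * 1000
HU = 507.3


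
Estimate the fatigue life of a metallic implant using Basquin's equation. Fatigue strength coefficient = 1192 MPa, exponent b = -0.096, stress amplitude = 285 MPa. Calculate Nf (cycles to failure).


sigma_a = sigma_f' * (2Nf)^b
2Nf = (sigma_a/sigma_f')^(1/b)
2Nf = (285/1192)^(1/-0.096)
2Nf = 2973334
Nf = 1.4867e+06


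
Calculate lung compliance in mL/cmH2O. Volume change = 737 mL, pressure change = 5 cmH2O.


C = dV / dP
C = 737 / 5
C = 147.4 mL/cmH2O


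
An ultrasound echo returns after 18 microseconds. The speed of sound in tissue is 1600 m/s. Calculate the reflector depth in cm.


depth = c * t / 2
t = 18 us = 1.8000e-05 s
depth = 1600 * 1.8000e-05 / 2
depth = 0.0144 m = 1.44 cm


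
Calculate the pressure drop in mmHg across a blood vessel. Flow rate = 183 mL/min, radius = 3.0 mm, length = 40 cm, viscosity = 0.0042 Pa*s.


dP = 8*mu*L*Q / (pi*r^4)
Q = 183 mL/min = 3.05e-06 m^3/s
dP = 161.088 Pa = 161.088 / 133.322 mmHg = 1.208 mmHg


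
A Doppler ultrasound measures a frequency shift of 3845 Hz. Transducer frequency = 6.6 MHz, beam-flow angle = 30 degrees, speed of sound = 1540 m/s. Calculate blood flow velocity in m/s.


v = fd * c / (2 * f0 * cos(theta))
v = 3845 * 1540 / (2 * 6.6000e+06 * cos(30))
v = 0.518 m/s


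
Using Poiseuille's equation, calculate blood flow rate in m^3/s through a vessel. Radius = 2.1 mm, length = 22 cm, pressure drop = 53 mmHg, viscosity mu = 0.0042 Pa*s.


Q = pi*r^4*dP / (8*mu*L)
r = 0.0021 m, L = 0.22 m
dP = 53 mmHg = 7066.066 Pa
Q = 5.8404e-05 m^3/s


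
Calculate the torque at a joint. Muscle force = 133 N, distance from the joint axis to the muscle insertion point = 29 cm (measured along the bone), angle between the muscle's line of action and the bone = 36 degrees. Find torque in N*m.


Torque = F * d * sin(theta)   (moment arm = d*sin(theta))
d = 29 cm = 0.29 m
Torque = 133 * 0.29 * sin(36)
Torque = 22.67 N*m


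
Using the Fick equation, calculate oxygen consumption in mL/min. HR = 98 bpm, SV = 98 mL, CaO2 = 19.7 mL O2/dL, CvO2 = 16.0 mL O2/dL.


CO = HR*SV = 98*98/1000 = 9.604 L/min
a-v O2 diff = 19.7 - 16.0 = 3.7 mL/dL
VO2 = CO * (CaO2-CvO2) * 10 dL/L
VO2 = 9.604 * 3.7 * 10
VO2 = 355.3 mL/min


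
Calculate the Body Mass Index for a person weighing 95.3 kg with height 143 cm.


BMI = weight / height^2
height = 143 cm = 1.43 m
BMI = 95.3 / 1.43^2
BMI = 46.6 kg/m^2


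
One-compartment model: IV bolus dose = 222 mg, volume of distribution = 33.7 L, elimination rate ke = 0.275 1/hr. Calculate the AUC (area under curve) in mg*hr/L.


C0 = Dose/Vd = 222/33.7 = 6.58754 mg/L
AUC = C0/ke = 6.58754/0.275
AUC = 23.95 mg*hr/L


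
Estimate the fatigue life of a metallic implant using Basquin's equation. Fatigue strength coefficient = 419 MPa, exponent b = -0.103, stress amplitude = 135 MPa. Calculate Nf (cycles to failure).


sigma_a = sigma_f' * (2Nf)^b
2Nf = (sigma_a/sigma_f')^(1/b)
2Nf = (135/419)^(1/-0.103)
2Nf = 59639.837
Nf = 2.982e+04


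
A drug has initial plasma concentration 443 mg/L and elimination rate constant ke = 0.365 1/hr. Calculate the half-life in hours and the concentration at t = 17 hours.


t_half = ln(2) / ke = 0.693147 / 0.365 = 1.899 hr
C(t) = C0 * exp(-ke*t) = 443 * exp(-0.365*17)
C(17) = 0.8946 mg/L


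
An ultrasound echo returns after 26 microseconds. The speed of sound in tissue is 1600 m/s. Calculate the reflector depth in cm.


depth = c * t / 2
t = 26 us = 2.6000e-05 s
depth = 1600 * 2.6000e-05 / 2
depth = 0.0208 m = 2.08 cm


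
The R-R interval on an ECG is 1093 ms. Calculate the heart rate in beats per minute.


HR = 60 / RR_interval(s)
RR = 1093 ms = 1.093 s
HR = 60 / 1.093 = 54.89 bpm


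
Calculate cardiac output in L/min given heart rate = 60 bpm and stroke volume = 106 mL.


CO = HR * SV
CO = 60 * 106 / 1000
CO = 6.36 L/min


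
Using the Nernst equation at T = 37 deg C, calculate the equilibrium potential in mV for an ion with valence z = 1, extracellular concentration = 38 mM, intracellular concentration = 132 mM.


E = (RT/(zF)) * ln(C_out/C_in)
T = 37 + 273.15 = 310.15 K
E = (8.314 * 310.15 / (1 * 96485)) * ln(38/132)
E = -33.28 mV
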